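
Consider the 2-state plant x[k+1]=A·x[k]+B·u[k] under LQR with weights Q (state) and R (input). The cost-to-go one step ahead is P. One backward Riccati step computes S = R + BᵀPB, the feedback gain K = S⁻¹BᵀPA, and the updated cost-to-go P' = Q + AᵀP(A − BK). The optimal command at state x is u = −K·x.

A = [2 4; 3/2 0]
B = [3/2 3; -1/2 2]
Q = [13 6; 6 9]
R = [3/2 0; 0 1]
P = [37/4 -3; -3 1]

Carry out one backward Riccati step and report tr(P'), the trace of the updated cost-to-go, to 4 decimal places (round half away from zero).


BᵀP = [15.3750 -5.0000; 21.7500 -7.0000]
S = R + BᵀPB = [3/2 0; 0 1] + [25.5625 36.1250; 36.1250 51.2500] = [27.0625 36.1250; 36.1250 52.2500]
BᵀPA = [23.2500 61.5000; 33.0000 87.0000]
K = S⁻¹·BᵀPA = [0.2081 0.6468; 0.4877 1.2179]
A−BK = [0.2248 -0.6239; 0.6287 -2.1124]
AᵀP(A−BK) = [0.3175 0.7718; 0.7718 2.2661]
P' = Q + AᵀP(A−BK) = [13.3175 6.7718; 6.7718 11.2661]
tr(P') = 24.5836

24.5836


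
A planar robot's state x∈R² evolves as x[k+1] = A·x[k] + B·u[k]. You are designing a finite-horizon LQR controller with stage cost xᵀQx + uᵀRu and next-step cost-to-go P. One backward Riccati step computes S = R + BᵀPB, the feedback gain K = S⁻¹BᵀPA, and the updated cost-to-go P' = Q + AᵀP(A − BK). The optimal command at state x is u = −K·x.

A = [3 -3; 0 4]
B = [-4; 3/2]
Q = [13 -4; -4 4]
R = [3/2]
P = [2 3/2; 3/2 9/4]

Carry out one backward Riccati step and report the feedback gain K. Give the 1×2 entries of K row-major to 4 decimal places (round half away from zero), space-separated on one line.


BᵀP = [-5.7500 -2.6250]
S = R + BᵀPB = [3/2] + [19.0625] = [20.5625]
BᵀPA = [-17.2500 6.7500]
K = S⁻¹·BᵀPA = [-0.8389 0.3283]
A−BK = [-0.3556 -1.6869; 1.2584 3.5076]
AᵀP(A−BK) = [3.5289 5.6626; 5.6626 15.7842]
P' = Q + AᵀP(A−BK) = [16.5289 1.6626; 1.6626 19.7842]
tr(P') = 36.3131

-0.8389 0.3283


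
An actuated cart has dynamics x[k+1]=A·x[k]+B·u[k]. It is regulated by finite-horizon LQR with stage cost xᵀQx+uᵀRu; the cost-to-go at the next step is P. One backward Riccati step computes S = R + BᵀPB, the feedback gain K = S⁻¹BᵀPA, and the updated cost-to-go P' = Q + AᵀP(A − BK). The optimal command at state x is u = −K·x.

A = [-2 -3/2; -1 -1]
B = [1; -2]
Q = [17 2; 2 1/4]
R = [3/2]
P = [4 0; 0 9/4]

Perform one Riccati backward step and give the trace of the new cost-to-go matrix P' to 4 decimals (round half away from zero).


45.7500

BᵀP = [4.0000 -4.5000]
S = R + BᵀPB = [3/2] + [13.0000] = [14.5000]
BᵀPA = [-3.5000 -1.5000]
K = S⁻¹·BᵀPA = [-0.2414 -0.1034]
A−BK = [-1.7586 -1.3966; -1.4828 -1.2069]
AᵀP(A−BK) = [17.4052 13.8879; 13.8879 11.0948]
P' = Q + AᵀP(A−BK) = [34.4052 15.8879; 15.8879 11.3448]
tr(P') = 45.7500


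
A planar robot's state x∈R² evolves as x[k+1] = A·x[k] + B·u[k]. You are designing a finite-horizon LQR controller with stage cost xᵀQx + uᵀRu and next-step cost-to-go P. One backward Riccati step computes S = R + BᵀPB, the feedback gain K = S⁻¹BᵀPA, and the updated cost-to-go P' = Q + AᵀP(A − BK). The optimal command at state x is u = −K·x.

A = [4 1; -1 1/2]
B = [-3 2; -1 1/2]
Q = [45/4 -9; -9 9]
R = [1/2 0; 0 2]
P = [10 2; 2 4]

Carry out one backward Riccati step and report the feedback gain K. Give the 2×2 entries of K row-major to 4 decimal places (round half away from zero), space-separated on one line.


BᵀP = [-32.0000 -10.0000; 21.0000 6.0000]
S = R + BᵀPB = [1/2 0; 0 2] + [106.0000 -69.0000; -69.0000 45.0000] = [106.5000 -69.0000; -69.0000 47.0000]
BᵀPA = [-118.0000 -37.0000; 78.0000 24.0000]
K = S⁻¹·BᵀPA = [-0.6708 -0.3395; 0.6748 0.0123]
A−BK = [0.6380 -0.0429; -2.0082 0.1544]
AᵀP(A−BK) = [16.2127 -1.0143; -1.0143 0.1452]
P' = Q + AᵀP(A−BK) = [27.4627 -10.0143; -10.0143 9.1452]
tr(P') = 36.6079

-0.6708 -0.3395 0.6748 0.0123


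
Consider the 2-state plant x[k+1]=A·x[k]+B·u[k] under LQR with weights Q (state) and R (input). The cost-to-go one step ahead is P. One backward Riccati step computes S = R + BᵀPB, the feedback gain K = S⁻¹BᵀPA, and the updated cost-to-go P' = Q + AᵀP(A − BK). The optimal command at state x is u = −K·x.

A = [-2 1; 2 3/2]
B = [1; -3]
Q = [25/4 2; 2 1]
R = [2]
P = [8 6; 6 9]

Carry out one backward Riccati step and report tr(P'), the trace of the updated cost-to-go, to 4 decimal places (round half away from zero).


33.3864

BᵀP = [-10.0000 -21.0000]
S = R + BᵀPB = [2] + [53.0000] = [55.0000]
BᵀPA = [-22.0000 -41.5000]
K = S⁻¹·BᵀPA = [-0.4000 -0.7545]
A−BK = [-1.6000 1.7545; 0.8000 -0.7636]
AᵀP(A−BK) = [11.2000 -11.6000; -11.6000 14.9364]
P' = Q + AᵀP(A−BK) = [17.4500 -9.6000; -9.6000 15.9364]
tr(P') = 33.3864


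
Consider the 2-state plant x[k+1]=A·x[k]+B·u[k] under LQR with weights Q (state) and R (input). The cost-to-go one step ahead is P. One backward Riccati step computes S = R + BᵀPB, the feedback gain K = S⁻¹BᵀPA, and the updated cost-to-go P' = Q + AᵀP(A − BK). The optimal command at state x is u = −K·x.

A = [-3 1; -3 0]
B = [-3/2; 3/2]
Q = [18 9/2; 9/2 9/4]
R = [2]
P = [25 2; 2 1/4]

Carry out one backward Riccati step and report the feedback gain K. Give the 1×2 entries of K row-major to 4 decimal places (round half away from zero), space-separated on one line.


BᵀP = [-34.5000 -2.6250]
S = R + BᵀPB = [2] + [47.8125] = [49.8125]
BᵀPA = [111.3750 -34.5000]
K = S⁻¹·BᵀPA = [2.2359 -0.6926]
A−BK = [0.3538 -0.0389; -6.3538 1.0389]
AᵀP(A−BK) = [14.2284 -3.8620; -3.8620 1.1054]
P' = Q + AᵀP(A−BK) = [32.2284 0.6380; 0.6380 3.3554]
tr(P') = 35.5838

2.2359 -0.6926


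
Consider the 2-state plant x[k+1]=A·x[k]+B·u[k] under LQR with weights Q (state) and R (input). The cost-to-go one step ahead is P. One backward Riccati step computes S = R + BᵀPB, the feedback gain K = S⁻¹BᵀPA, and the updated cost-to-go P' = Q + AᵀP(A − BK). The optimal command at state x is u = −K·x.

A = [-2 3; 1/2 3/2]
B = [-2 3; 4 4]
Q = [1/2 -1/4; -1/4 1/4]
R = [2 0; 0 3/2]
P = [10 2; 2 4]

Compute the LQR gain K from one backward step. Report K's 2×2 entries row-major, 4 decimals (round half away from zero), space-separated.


BᵀP = [-12.0000 12.0000; 38.0000 22.0000]
S = R + BᵀPB = [2 0; 0 3/2] + [72.0000 12.0000; 12.0000 202.0000] = [74.0000 12.0000; 12.0000 203.5000]
BᵀPA = [30.0000 -18.0000; -65.0000 147.0000]
K = S⁻¹·BᵀPA = [0.4616 -0.3639; -0.3466 0.7438]
A−BK = [-0.0369 0.0408; 0.0401 -0.0198]
AᵀP(A−BK) = [0.6205 -0.7362; -0.7362 1.1097]
P' = Q + AᵀP(A−BK) = [1.1205 -0.9862; -0.9862 1.3597]
tr(P') = 2.4802

0.4616 -0.3639 -0.3466 0.7438


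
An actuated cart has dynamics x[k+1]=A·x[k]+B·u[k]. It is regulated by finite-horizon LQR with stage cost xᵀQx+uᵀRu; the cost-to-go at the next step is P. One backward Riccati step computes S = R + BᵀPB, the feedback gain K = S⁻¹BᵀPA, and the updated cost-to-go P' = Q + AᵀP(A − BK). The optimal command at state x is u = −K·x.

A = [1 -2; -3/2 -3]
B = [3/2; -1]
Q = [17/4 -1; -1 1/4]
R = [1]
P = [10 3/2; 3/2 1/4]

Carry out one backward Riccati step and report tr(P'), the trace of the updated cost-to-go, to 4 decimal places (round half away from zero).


BᵀP = [13.5000 2.0000]
S = R + BᵀPB = [1] + [18.2500] = [19.2500]
BᵀPA = [10.5000 -33.0000]
K = S⁻¹·BᵀPA = [0.5455 -1.7143]
A−BK = [0.1818 0.5714; -0.9545 -4.7143]
AᵀP(A−BK) = [0.3352 -0.8750; -0.8750 3.6786]
P' = Q + AᵀP(A−BK) = [4.5852 -1.8750; -1.8750 3.9286]
tr(P') = 8.5138

8.5138


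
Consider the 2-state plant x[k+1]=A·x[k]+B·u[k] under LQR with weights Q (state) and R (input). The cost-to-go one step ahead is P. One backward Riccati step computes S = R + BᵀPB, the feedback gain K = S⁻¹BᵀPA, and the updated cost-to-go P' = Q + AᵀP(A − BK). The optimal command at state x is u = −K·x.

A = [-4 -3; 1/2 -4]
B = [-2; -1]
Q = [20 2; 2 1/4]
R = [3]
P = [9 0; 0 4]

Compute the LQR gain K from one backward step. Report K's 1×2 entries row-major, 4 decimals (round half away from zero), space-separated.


BᵀP = [-18.0000 -4.0000]
S = R + BᵀPB = [3] + [40.0000] = [43.0000]
BᵀPA = [70.0000 70.0000]
K = S⁻¹·BᵀPA = [1.6279 1.6279]
A−BK = [-0.7442 0.2558; 2.1279 -2.3721]
AᵀP(A−BK) = [31.0465 -13.9535; -13.9535 31.0465]
P' = Q + AᵀP(A−BK) = [51.0465 -11.9535; -11.9535 31.2965]
tr(P') = 82.3430

1.6279 1.6279


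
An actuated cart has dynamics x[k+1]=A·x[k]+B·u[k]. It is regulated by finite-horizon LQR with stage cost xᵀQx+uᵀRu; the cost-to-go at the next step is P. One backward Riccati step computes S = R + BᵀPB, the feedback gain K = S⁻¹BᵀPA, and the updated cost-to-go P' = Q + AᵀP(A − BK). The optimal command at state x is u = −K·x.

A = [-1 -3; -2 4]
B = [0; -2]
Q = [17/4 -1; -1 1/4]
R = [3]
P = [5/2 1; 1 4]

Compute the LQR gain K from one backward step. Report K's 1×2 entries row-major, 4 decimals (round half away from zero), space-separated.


BᵀP = [-2.0000 -8.0000]
S = R + BᵀPB = [3] + [16.0000] = [19.0000]
BᵀPA = [18.0000 -26.0000]
K = S⁻¹·BᵀPA = [0.9474 -1.3684]
A−BK = [-1.0000 -3.0000; -0.1053 1.2632]
AᵀP(A−BK) = [5.4474 2.1316; 2.1316 26.9211]
P' = Q + AᵀP(A−BK) = [9.6974 1.1316; 1.1316 27.1711]
tr(P') = 36.8684

0.9474 -1.3684


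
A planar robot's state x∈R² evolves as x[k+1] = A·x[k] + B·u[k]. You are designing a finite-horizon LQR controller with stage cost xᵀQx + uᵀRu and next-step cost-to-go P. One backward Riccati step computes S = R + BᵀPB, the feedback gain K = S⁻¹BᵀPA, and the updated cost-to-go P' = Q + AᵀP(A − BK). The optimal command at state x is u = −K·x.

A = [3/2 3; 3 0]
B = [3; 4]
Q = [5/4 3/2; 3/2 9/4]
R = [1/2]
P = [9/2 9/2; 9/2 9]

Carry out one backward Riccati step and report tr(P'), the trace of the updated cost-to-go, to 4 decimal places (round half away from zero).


BᵀP = [31.5000 49.5000]
S = R + BᵀPB = [1/2] + [292.5000] = [293.0000]
BᵀPA = [195.7500 94.5000]
K = S⁻¹·BᵀPA = [0.6681 0.3225]
A−BK = [-0.5043 2.0324; 0.3276 -1.2901]
AᵀP(A−BK) = [0.8466 -2.3844; -2.3844 10.0213]
P' = Q + AᵀP(A−BK) = [2.0966 -0.8844; -0.8844 12.2713]
tr(P') = 14.3680

14.3680


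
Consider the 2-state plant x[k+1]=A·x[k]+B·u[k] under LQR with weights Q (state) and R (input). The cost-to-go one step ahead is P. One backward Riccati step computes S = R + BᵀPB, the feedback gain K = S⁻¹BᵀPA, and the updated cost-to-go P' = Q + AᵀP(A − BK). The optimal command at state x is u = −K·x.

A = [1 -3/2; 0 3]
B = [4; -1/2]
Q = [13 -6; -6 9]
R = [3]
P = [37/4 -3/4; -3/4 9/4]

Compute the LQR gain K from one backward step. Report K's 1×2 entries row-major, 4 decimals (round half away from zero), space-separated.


0.2418 -0.4428

BᵀP = [37.3750 -4.1250]
S = R + BᵀPB = [3] + [151.5625] = [154.5625]
BᵀPA = [37.3750 -68.4375]
K = S⁻¹·BᵀPA = [0.2418 -0.4428]
A−BK = [0.0328 0.2711; 0.1209 2.7786]
AᵀP(A−BK) = [0.2123 0.4240; 0.4240 17.5096]
P' = Q + AᵀP(A−BK) = [13.2123 -5.5760; -5.5760 26.5096]
tr(P') = 39.7219


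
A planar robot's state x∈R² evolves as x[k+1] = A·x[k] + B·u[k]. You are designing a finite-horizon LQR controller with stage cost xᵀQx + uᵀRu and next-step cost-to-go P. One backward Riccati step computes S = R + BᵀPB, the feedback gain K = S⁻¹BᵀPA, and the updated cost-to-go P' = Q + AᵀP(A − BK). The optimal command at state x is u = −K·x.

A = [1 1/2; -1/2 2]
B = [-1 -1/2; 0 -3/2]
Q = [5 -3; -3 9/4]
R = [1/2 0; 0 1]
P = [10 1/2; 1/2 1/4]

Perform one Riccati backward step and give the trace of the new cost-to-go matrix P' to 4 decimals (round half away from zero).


BᵀP = [-10.0000 -0.5000; -5.7500 -0.6250]
S = R + BᵀPB = [1/2 0; 0 1] + [10.0000 5.7500; 5.7500 3.8125] = [10.5000 5.7500; 5.7500 4.8125]
BᵀPA = [-9.7500 -6.0000; -5.4375 -4.1250]
K = S⁻¹·BᵀPA = [-0.8962 -0.2952; -0.0590 -0.5045]
A−BK = [0.0742 -0.0474; -0.5886 1.2433]
AᵀP(A−BK) = [0.5031 0.0040; 0.0040 0.6480]
P' = Q + AᵀP(A−BK) = [5.5031 -2.9960; -2.9960 2.8980]
tr(P') = 8.4012

8.4012


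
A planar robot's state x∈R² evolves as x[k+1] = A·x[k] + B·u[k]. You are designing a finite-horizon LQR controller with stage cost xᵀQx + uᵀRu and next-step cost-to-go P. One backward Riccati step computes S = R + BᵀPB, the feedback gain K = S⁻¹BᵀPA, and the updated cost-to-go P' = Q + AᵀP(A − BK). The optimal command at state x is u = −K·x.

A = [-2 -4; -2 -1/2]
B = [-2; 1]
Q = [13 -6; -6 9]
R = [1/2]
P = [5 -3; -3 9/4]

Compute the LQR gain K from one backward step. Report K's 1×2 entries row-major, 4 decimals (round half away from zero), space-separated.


BᵀP = [-13.0000 8.2500]
S = R + BᵀPB = [1/2] + [34.2500] = [34.7500]
BᵀPA = [9.5000 47.8750]
K = S⁻¹·BᵀPA = [0.2734 1.3777]
A−BK = [-1.4532 -1.2446; -2.2734 -1.8777]
AᵀP(A−BK) = [2.4029 2.1619; 2.1619 2.6052]
P' = Q + AᵀP(A−BK) = [15.4029 -3.8381; -3.8381 11.6052]
tr(P') = 27.0081

0.2734 1.3777


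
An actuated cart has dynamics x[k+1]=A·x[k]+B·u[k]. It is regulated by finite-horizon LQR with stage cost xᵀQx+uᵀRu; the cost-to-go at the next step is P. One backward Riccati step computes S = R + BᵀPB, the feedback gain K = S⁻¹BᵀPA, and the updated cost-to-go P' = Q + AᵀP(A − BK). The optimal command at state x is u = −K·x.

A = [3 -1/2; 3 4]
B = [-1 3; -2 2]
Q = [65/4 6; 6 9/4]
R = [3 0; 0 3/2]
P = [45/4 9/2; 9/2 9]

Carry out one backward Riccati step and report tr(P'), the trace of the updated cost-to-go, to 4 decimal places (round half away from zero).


43.4220

BᵀP = [-20.2500 -22.5000; 42.7500 31.5000]
S = R + BᵀPB = [3 0; 0 3/2] + [65.2500 -105.7500; -105.7500 191.2500] = [68.2500 -105.7500; -105.7500 192.7500]
BᵀPA = [-128.2500 -79.8750; 222.7500 104.6250]
K = S⁻¹·BᵀPA = [-0.5904 -2.1965; 0.8317 -0.6623]
A−BK = [-0.0856 -0.7096; 0.1557 0.9315]
AᵀP(A−BK) = [2.2641 4.1971; 4.1971 22.6579]
P' = Q + AᵀP(A−BK) = [18.5141 10.1971; 10.1971 24.9079]
tr(P') = 43.4220


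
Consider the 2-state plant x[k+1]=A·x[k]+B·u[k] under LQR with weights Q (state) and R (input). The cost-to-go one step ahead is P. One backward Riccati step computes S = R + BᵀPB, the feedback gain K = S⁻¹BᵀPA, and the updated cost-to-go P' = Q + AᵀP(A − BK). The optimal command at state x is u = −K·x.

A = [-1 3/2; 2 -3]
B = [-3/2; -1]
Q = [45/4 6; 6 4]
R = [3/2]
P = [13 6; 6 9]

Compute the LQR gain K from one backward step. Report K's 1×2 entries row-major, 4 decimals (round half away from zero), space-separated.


-0.1818 0.2727

BᵀP = [-25.5000 -18.0000]
S = R + BᵀPB = [3/2] + [56.2500] = [57.7500]
BᵀPA = [-10.5000 15.7500]
K = S⁻¹·BᵀPA = [-0.1818 0.2727]
A−BK = [-1.2727 1.9091; 1.8182 -2.7273]
AᵀP(A−BK) = [23.0909 -34.6364; -34.6364 51.9545]
P' = Q + AᵀP(A−BK) = [34.3409 -28.6364; -28.6364 55.9545]
tr(P') = 90.2955


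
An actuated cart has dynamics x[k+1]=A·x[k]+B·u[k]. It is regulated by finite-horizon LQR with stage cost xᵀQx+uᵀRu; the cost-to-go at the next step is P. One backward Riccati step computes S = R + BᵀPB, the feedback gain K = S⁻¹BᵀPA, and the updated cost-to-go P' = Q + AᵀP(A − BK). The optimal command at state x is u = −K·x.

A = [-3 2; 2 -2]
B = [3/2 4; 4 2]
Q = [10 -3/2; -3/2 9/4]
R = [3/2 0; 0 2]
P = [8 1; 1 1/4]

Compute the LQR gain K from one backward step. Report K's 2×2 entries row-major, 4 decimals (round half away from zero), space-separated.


0.2098 -0.2230 -0.7311 0.5060

BᵀP = [16.0000 2.5000; 34.0000 4.5000]
S = R + BᵀPB = [3/2 0; 0 2] + [34.0000 69.0000; 69.0000 145.0000] = [35.5000 69.0000; 69.0000 147.0000]
BᵀPA = [-43.0000 27.0000; -93.0000 59.0000]
K = S⁻¹·BᵀPA = [0.2098 -0.2230; -0.7311 0.5060]
A−BK = [-0.3902 0.3104; 2.6230 -2.1202]
AᵀP(A−BK) = [2.0262 -1.5279; -1.5279 1.1650]
P' = Q + AᵀP(A−BK) = [12.0262 -3.0279; -3.0279 3.4150]
tr(P') = 15.4413


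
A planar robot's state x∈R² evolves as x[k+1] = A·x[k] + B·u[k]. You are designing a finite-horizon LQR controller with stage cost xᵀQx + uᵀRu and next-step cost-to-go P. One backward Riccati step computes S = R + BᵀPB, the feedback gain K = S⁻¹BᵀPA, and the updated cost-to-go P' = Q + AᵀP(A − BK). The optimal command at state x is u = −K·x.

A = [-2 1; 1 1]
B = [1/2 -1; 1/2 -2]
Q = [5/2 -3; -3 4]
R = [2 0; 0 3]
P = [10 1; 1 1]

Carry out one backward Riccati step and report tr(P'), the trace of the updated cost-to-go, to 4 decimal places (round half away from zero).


21.8472

BᵀP = [5.5000 1.0000; -12.0000 -3.0000]
S = R + BᵀPB = [2 0; 0 3] + [3.2500 -7.5000; -7.5000 18.0000] = [5.2500 -7.5000; -7.5000 21.0000]
BᵀPA = [-10.0000 6.5000; 21.0000 -15.0000]
K = S⁻¹·BᵀPA = [-0.9722 0.4444; 0.6528 -0.5556]
A−BK = [-0.8611 0.2222; 2.7917 -0.3333]
AᵀP(A−BK) = [13.5694 -3.8889; -3.8889 1.7778]
P' = Q + AᵀP(A−BK) = [16.0694 -6.8889; -6.8889 5.7778]
tr(P') = 21.8472


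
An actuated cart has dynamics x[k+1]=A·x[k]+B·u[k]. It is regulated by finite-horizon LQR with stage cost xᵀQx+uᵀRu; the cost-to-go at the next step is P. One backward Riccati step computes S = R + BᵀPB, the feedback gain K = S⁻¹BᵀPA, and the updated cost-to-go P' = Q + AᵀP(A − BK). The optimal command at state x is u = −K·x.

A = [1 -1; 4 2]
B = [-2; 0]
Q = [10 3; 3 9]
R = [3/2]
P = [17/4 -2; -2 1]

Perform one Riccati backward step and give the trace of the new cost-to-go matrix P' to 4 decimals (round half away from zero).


BᵀP = [-8.5000 4.0000]
S = R + BᵀPB = [3/2] + [17.0000] = [18.5000]
BᵀPA = [7.5000 16.5000]
K = S⁻¹·BᵀPA = [0.4054 0.8919]
A−BK = [1.8108 0.7838; 4.0000 2.0000]
AᵀP(A−BK) = [1.2095 1.0608; 1.0608 1.5338]
P' = Q + AᵀP(A−BK) = [11.2095 4.0608; 4.0608 10.5338]
tr(P') = 21.7432

21.7432


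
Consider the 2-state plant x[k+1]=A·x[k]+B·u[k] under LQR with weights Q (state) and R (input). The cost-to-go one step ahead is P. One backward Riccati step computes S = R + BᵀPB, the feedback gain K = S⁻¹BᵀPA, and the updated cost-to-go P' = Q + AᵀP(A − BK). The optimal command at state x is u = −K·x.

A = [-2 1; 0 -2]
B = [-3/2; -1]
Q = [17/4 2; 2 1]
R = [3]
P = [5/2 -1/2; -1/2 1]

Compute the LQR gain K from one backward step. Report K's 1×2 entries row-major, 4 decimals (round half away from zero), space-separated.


0.8000 -0.3385

BᵀP = [-3.2500 -0.2500]
S = R + BᵀPB = [3] + [5.1250] = [8.1250]
BᵀPA = [6.5000 -2.7500]
K = S⁻¹·BᵀPA = [0.8000 -0.3385]
A−BK = [-0.8000 0.4923; 0.8000 -2.3385]
AᵀP(A−BK) = [4.8000 -4.8000; -4.8000 7.5692]
P' = Q + AᵀP(A−BK) = [9.0500 -2.8000; -2.8000 8.5692]
tr(P') = 17.6192


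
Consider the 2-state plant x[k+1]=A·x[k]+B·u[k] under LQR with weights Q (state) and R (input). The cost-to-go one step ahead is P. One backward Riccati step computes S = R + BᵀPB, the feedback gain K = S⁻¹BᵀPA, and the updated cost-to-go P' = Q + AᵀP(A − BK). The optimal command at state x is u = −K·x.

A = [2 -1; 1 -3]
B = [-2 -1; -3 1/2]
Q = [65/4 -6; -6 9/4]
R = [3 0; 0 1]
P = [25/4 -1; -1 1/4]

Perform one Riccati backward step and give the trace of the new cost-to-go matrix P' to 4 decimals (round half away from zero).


BᵀP = [-9.5000 1.2500; -6.7500 1.1250]
S = R + BᵀPB = [3 0; 0 1] + [15.2500 10.1250; 10.1250 7.3125] = [18.2500 10.1250; 10.1250 8.3125]
BᵀPA = [-17.7500 5.7500; -12.3750 3.3750]
K = S⁻¹·BᵀPA = [-0.4524 0.2770; -0.9377 0.0686]
A−BK = [0.1576 -0.3774; 0.1118 -2.2033]
AᵀP(A−BK) = [1.6163 -0.4841; -0.4841 0.6757]
P' = Q + AᵀP(A−BK) = [17.8663 -6.4841; -6.4841 2.9257]
tr(P') = 20.7919

20.7919


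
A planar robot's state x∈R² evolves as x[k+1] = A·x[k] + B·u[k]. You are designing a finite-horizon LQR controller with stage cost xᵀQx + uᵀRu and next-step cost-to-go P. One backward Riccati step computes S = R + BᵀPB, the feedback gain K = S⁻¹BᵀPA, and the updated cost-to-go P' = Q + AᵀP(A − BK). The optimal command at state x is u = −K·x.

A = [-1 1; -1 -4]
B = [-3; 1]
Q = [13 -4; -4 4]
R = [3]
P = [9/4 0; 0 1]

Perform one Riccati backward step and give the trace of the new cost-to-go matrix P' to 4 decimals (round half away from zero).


BᵀP = [-6.7500 1.0000]
S = R + BᵀPB = [3] + [21.2500] = [24.2500]
BᵀPA = [5.7500 -10.7500]
K = S⁻¹·BᵀPA = [0.2371 -0.4433]
A−BK = [-0.2887 -0.3299; -1.2371 -3.5567]
AᵀP(A−BK) = [1.8866 4.2990; 4.2990 13.4845]
P' = Q + AᵀP(A−BK) = [14.8866 0.2990; 0.2990 17.4845]
tr(P') = 32.3711

32.3711


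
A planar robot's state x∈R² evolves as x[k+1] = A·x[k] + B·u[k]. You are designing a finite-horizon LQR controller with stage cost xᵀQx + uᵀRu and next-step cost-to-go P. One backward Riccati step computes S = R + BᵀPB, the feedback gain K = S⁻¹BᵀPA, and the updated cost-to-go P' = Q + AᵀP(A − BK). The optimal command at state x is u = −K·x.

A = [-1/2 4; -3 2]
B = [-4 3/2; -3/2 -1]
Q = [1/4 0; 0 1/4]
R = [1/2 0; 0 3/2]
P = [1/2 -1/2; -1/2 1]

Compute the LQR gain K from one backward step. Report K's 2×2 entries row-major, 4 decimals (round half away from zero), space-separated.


BᵀP = [-1.2500 0.5000; 1.2500 -1.7500]
S = R + BᵀPB = [1/2 0; 0 3/2] + [4.2500 -2.3750; -2.3750 3.6250] = [4.7500 -2.3750; -2.3750 5.1250]
BᵀPA = [-0.8750 -4.0000; 4.6250 1.5000]
K = S⁻¹·BᵀPA = [0.3475 -0.9056; 1.0635 -0.1270]
A−BK = [-0.7051 0.5681; -1.4152 0.5146]
AᵀP(A−BK) = [3.0104 -0.7051; -0.7051 0.5681]
P' = Q + AᵀP(A−BK) = [3.2604 -0.7051; -0.7051 0.8181]
tr(P') = 4.0785

0.3475 -0.9056 1.0635 -0.1270


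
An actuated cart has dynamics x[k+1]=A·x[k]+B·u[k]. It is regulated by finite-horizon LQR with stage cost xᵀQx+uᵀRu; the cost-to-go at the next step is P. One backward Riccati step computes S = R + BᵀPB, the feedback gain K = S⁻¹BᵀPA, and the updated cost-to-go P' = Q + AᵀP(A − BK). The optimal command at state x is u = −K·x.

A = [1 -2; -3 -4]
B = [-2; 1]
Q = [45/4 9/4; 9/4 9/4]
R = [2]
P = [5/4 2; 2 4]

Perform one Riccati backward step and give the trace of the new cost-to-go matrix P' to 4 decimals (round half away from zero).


139.3333

BᵀP = [-0.5000 0.0000]
S = R + BᵀPB = [2] + [1.0000] = [3.0000]
BᵀPA = [-0.5000 1.0000]
K = S⁻¹·BᵀPA = [-0.1667 0.3333]
A−BK = [0.6667 -1.3333; -2.8333 -4.3333]
AᵀP(A−BK) = [25.1667 49.6667; 49.6667 100.6667]
P' = Q + AᵀP(A−BK) = [36.4167 51.9167; 51.9167 102.9167]
tr(P') = 139.3333


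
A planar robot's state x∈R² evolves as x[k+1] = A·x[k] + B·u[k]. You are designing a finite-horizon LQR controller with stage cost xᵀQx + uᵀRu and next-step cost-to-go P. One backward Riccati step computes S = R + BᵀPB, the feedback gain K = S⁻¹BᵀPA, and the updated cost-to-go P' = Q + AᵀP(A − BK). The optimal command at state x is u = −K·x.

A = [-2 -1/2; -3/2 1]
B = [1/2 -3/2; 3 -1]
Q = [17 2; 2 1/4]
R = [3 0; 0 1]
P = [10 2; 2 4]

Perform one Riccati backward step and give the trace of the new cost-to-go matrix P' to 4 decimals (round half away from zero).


19.7070

BᵀP = [11.0000 13.0000; -17.0000 -7.0000]
S = R + BᵀPB = [3 0; 0 1] + [44.5000 -29.5000; -29.5000 32.5000] = [47.5000 -29.5000; -29.5000 33.5000]
BᵀPA = [-41.5000 7.5000; 44.5000 1.5000]
K = S⁻¹·BᵀPA = [-0.1075 0.4098; 1.2337 0.4057]
A−BK = [-0.0957 -0.0964; 0.0562 0.1761]
AᵀP(A−BK) = [1.6394 0.4556; 0.4556 0.8176]
P' = Q + AᵀP(A−BK) = [18.6394 2.4556; 2.4556 1.0676]
tr(P') = 19.7070


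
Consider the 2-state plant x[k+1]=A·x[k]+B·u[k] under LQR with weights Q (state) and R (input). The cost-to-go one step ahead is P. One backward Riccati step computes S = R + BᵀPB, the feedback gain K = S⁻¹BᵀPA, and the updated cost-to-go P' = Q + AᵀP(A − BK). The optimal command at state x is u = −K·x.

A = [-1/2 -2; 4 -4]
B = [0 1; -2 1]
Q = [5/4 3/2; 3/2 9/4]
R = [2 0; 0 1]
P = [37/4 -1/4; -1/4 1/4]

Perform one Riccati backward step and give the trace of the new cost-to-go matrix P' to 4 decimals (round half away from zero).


BᵀP = [0.5000 -0.5000; 9.0000 0.0000]
S = R + BᵀPB = [2 0; 0 1] + [1.0000 0.0000; 0.0000 9.0000] = [3.0000 0.0000; 0.0000 10.0000]
BᵀPA = [-2.2500 1.0000; -4.5000 -18.0000]
K = S⁻¹·BᵀPA = [-0.7500 0.3333; -0.4500 -1.8000]
A−BK = [-0.0500 -0.2000; 2.9500 -1.5333]
AᵀP(A−BK) = [3.6000 -0.6000; -0.6000 4.2667]
P' = Q + AᵀP(A−BK) = [4.8500 0.9000; 0.9000 6.5167]
tr(P') = 11.3667

11.3667


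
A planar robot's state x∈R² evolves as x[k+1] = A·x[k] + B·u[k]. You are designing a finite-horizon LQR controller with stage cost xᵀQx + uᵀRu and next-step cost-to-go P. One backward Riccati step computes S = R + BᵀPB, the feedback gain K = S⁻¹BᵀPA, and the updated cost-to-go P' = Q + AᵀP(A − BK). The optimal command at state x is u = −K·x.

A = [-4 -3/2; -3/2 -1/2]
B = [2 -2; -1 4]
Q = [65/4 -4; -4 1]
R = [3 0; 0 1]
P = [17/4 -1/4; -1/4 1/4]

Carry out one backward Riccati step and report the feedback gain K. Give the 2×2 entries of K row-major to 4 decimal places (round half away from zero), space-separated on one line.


-1.1181 -0.4140 0.4934 0.1928

BᵀP = [8.7500 -0.7500; -9.5000 1.5000]
S = R + BᵀPB = [3 0; 0 1] + [18.2500 -20.5000; -20.5000 25.0000] = [21.2500 -20.5000; -20.5000 26.0000]
BᵀPA = [-33.8750 -12.7500; 35.7500 13.5000]
K = S⁻¹·BᵀPA = [-1.1181 -0.4140; 0.4934 0.1928]
A−BK = [-0.7769 -0.2864; -4.5917 -1.6853]
AᵀP(A−BK) = [10.0468 3.7079; 3.7079 1.3686]
P' = Q + AᵀP(A−BK) = [26.2968 -0.2921; -0.2921 2.3686]
tr(P') = 28.6654


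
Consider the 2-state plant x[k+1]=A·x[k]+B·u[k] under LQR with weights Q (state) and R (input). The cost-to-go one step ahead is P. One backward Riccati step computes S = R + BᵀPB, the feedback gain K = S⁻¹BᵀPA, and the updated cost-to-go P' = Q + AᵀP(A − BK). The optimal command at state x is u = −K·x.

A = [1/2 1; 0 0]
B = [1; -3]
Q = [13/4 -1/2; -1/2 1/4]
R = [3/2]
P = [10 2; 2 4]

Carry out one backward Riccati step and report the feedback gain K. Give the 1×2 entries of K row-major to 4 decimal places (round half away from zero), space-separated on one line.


0.0563 0.1127

BᵀP = [4.0000 -10.0000]
S = R + BᵀPB = [3/2] + [34.0000] = [35.5000]
BᵀPA = [2.0000 4.0000]
K = S⁻¹·BᵀPA = [0.0563 0.1127]
A−BK = [0.4437 0.8873; 0.1690 0.3380]
AᵀP(A−BK) = [2.3873 4.7746; 4.7746 9.5493]
P' = Q + AᵀP(A−BK) = [5.6373 4.2746; 4.2746 9.7993]
tr(P') = 15.4366


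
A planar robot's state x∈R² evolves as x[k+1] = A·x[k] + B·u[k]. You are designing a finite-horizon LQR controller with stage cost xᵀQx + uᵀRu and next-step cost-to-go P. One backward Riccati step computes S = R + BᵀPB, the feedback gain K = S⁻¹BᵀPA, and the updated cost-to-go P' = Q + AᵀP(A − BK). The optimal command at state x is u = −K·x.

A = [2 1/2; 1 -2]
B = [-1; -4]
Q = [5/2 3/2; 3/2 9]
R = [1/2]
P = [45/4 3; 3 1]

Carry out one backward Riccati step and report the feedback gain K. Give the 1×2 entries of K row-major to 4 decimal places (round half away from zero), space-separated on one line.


BᵀP = [-23.2500 -7.0000]
S = R + BᵀPB = [1/2] + [51.2500] = [51.7500]
BᵀPA = [-53.5000 2.3750]
K = S⁻¹·BᵀPA = [-1.0338 0.0459]
A−BK = [0.9662 0.5459; -3.1353 -1.8164]
AᵀP(A−BK) = [2.6908 1.2053; 1.2053 0.7035]
P' = Q + AᵀP(A−BK) = [5.1908 2.7053; 2.7053 9.7035]
tr(P') = 14.8943

-1.0338 0.0459


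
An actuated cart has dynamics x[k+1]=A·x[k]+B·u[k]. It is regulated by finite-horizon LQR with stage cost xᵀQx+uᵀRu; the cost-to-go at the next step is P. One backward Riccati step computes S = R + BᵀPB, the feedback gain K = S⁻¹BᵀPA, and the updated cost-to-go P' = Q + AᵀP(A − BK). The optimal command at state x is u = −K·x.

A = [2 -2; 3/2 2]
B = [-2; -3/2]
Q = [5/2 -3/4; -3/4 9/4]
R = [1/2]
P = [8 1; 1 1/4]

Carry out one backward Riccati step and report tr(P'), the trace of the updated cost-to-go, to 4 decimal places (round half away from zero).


BᵀP = [-17.5000 -2.3750]
S = R + BᵀPB = [1/2] + [38.5625] = [39.0625]
BᵀPA = [-38.5625 30.2500]
K = S⁻¹·BᵀPA = [-0.9872 0.7744]
A−BK = [0.0256 -0.4512; 0.0192 3.1616]
AᵀP(A−BK) = [0.4936 -0.3872; -0.3872 1.5744]
P' = Q + AᵀP(A−BK) = [2.9936 -1.1372; -1.1372 3.8244]
tr(P') = 6.8180

6.8180


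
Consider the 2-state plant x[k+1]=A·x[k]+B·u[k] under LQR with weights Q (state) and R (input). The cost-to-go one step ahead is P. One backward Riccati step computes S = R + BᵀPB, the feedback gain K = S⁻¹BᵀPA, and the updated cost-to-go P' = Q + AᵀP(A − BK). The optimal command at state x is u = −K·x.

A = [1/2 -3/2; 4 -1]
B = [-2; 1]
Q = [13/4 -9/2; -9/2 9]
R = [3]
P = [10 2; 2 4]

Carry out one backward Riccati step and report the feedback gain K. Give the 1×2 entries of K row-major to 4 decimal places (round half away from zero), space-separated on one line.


-0.2308 0.6923

BᵀP = [-18.0000 0.0000]
S = R + BᵀPB = [3] + [36.0000] = [39.0000]
BᵀPA = [-9.0000 27.0000]
K = S⁻¹·BᵀPA = [-0.2308 0.6923]
A−BK = [0.0385 -0.1154; 4.2308 -1.6923]
AᵀP(A−BK) = [72.4231 -30.2692; -30.2692 13.8077]
P' = Q + AᵀP(A−BK) = [75.6731 -34.7692; -34.7692 22.8077]
tr(P') = 98.4808


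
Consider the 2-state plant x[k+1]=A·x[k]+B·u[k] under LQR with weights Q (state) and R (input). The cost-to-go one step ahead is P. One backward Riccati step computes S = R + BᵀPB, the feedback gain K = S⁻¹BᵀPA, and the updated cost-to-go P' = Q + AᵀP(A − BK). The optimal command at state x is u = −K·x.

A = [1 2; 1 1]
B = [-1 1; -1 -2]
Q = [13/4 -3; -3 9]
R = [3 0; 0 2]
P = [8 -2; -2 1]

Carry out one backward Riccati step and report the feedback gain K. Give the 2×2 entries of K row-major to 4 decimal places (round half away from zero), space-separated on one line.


BᵀP = [-6.0000 1.0000; 12.0000 -4.0000]
S = R + BᵀPB = [3 0; 0 2] + [5.0000 -8.0000; -8.0000 20.0000] = [8.0000 -8.0000; -8.0000 22.0000]
BᵀPA = [-5.0000 -11.0000; 8.0000 20.0000]
K = S⁻¹·BᵀPA = [-0.4107 -0.7321; 0.2143 0.6429]
A−BK = [0.3750 0.6250; 1.0179 1.5536]
AᵀP(A−BK) = [1.2321 2.1964; 2.1964 4.0893]
P' = Q + AᵀP(A−BK) = [4.4821 -0.8036; -0.8036 13.0893]
tr(P') = 17.5714

-0.4107 -0.7321 0.2143 0.6429


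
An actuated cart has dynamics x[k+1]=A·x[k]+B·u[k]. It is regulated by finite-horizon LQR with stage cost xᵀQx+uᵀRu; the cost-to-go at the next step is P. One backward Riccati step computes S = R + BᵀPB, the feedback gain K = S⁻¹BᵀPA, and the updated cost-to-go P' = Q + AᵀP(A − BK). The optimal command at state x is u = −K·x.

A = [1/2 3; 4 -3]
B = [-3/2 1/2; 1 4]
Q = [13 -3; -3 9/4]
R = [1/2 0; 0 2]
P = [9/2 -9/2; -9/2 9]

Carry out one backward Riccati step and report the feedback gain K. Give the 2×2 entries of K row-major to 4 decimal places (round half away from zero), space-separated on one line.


0.1165 -1.9677 0.9328 -0.2757

BᵀP = [-11.2500 15.7500; -15.7500 33.7500]
S = R + BᵀPB = [1/2 0; 0 2] + [32.6250 57.3750; 57.3750 127.1250] = [33.1250 57.3750; 57.3750 129.1250]
BᵀPA = [57.3750 -81.0000; 127.1250 -148.5000]
K = S⁻¹·BᵀPA = [0.1165 -1.9677; 0.9328 -0.2757]
A−BK = [0.2083 0.1863; 0.1525 0.0706]
AᵀP(A−BK) = [1.8655 -0.5514; -0.5514 2.1707]
P' = Q + AᵀP(A−BK) = [14.8655 -3.5514; -3.5514 4.4207]
tr(P') = 19.2862


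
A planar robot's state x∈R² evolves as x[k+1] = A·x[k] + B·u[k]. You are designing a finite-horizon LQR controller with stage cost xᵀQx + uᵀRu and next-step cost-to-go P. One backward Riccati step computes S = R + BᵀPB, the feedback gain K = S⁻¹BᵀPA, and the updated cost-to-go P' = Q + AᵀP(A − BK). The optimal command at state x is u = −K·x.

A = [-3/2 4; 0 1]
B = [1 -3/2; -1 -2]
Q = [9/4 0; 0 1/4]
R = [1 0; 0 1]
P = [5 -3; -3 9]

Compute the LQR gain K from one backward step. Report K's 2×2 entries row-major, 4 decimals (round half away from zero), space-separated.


BᵀP = [8.0000 -12.0000; -1.5000 -13.5000]
S = R + BᵀPB = [1 0; 0 1] + [20.0000 12.0000; 12.0000 29.2500] = [21.0000 12.0000; 12.0000 30.2500]
BᵀPA = [-12.0000 20.0000; 2.2500 -19.5000]
K = S⁻¹·BᵀPA = [-0.7939 1.7079; 0.3893 -1.3221]
A−BK = [-0.1221 0.3089; -0.0153 0.0636]
AᵀP(A−BK) = [0.8473 -2.0305; -2.0305 5.0606]
P' = Q + AᵀP(A−BK) = [3.0973 -2.0305; -2.0305 5.3106]
tr(P') = 8.4079

-0.7939 1.7079 0.3893 -1.3221


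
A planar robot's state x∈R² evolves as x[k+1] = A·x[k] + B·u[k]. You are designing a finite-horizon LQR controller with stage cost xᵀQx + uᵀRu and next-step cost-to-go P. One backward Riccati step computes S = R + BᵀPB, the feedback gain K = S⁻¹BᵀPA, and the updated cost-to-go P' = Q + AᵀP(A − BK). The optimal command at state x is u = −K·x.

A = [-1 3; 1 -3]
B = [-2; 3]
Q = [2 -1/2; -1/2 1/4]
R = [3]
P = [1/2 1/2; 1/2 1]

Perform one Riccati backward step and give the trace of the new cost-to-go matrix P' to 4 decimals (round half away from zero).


4.4375

BᵀP = [0.5000 2.0000]
S = R + BᵀPB = [3] + [5.0000] = [8.0000]
BᵀPA = [1.5000 -4.5000]
K = S⁻¹·BᵀPA = [0.1875 -0.5625]
A−BK = [-0.6250 1.8750; 0.4375 -1.3125]
AᵀP(A−BK) = [0.2188 -0.6563; -0.6563 1.9688]
P' = Q + AᵀP(A−BK) = [2.2188 -1.1563; -1.1563 2.2188]
tr(P') = 4.4375


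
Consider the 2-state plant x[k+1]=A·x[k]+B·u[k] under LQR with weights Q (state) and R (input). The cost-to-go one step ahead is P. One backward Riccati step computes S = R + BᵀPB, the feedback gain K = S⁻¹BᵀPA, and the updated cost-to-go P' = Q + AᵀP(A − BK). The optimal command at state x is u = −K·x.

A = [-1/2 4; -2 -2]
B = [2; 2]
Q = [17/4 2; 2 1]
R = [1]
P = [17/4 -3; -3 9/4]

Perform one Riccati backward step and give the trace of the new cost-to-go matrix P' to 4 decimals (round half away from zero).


76.9583

BᵀP = [2.5000 -1.5000]
S = R + BᵀPB = [1] + [2.0000] = [3.0000]
BᵀPA = [1.7500 13.0000]
K = S⁻¹·BᵀPA = [0.5833 4.3333]
A−BK = [-1.6667 -4.6667; -3.1667 -10.6667]
AᵀP(A−BK) = [3.0417 13.9167; 13.9167 68.6667]
P' = Q + AᵀP(A−BK) = [7.2917 15.9167; 15.9167 69.6667]
tr(P') = 76.9583


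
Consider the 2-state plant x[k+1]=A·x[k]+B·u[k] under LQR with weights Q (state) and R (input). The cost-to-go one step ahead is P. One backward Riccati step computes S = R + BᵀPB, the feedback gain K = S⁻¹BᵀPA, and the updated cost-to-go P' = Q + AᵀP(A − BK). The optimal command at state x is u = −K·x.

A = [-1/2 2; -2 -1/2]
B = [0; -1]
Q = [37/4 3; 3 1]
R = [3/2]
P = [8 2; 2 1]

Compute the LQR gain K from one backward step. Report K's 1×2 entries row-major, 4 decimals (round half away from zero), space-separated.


1.2000 -1.4000

BᵀP = [-2.0000 -1.0000]
S = R + BᵀPB = [3/2] + [1.0000] = [2.5000]
BᵀPA = [3.0000 -3.5000]
K = S⁻¹·BᵀPA = [1.2000 -1.4000]
A−BK = [-0.5000 2.0000; -0.8000 -1.9000]
AᵀP(A−BK) = [6.4000 -10.3000; -10.3000 23.3500]
P' = Q + AᵀP(A−BK) = [15.6500 -7.3000; -7.3000 24.3500]
tr(P') = 40.0000


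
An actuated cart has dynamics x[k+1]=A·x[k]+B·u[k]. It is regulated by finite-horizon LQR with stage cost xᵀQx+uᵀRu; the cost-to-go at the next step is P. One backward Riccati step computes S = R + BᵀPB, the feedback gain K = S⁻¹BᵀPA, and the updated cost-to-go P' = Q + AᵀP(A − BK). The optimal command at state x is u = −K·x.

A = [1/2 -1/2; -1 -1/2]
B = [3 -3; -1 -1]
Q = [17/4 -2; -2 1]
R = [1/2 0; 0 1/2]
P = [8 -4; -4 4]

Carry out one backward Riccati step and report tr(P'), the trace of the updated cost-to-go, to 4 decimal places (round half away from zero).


5.5424

BᵀP = [28.0000 -16.0000; -20.0000 8.0000]
S = R + BᵀPB = [1/2 0; 0 1/2] + [100.0000 -68.0000; -68.0000 52.0000] = [100.5000 -68.0000; -68.0000 52.5000]
BᵀPA = [30.0000 -6.0000; -18.0000 6.0000]
K = S⁻¹·BᵀPA = [0.5381 0.1426; 0.3542 0.2990]
A−BK = [-0.0519 -0.0309; -0.1077 -0.0585]
AᵀP(A−BK) = [0.2307 0.1039; 0.1039 0.0617]
P' = Q + AᵀP(A−BK) = [4.4807 -1.8961; -1.8961 1.0617]
tr(P') = 5.5424


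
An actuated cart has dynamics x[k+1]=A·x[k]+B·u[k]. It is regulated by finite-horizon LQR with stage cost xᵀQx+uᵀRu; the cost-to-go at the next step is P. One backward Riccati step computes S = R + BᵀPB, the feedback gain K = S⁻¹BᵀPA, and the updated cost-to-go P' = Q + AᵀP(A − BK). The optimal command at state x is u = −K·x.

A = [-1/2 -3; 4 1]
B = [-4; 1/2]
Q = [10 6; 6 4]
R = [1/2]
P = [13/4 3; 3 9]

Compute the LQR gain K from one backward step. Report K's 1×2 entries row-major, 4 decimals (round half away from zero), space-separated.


-0.5673 0.6316

BᵀP = [-11.5000 -7.5000]
S = R + BᵀPB = [1/2] + [42.2500] = [42.7500]
BᵀPA = [-24.2500 27.0000]
K = S⁻¹·BᵀPA = [-0.5673 0.6316]
A−BK = [-2.7690 -0.4737; 4.2836 0.6842]
AᵀP(A−BK) = [119.0567 18.6908; 18.6908 3.1974]
P' = Q + AᵀP(A−BK) = [129.0567 24.6908; 24.6908 7.1974]
tr(P') = 136.2540


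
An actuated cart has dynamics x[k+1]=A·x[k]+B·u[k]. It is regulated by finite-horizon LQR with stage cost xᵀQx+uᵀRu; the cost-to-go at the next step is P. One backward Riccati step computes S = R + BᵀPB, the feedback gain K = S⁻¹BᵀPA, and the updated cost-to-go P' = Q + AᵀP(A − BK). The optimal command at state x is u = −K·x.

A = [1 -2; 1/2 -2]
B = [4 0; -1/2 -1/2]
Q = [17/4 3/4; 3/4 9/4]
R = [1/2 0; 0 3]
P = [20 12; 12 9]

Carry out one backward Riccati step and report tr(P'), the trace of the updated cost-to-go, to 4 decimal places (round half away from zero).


BᵀP = [74.0000 43.5000; -6.0000 -4.5000]
S = R + BᵀPB = [1/2 0; 0 3] + [274.2500 -21.7500; -21.7500 2.2500] = [274.7500 -21.7500; -21.7500 5.2500]
BᵀPA = [95.7500 -235.0000; -8.2500 21.0000]
K = S⁻¹·BᵀPA = [0.3335 -0.8015; -0.1899 0.6793]
A−BK = [-0.3338 1.2062; 0.5718 -2.0611]
AᵀP(A−BK) = [0.7540 -2.6476; -2.6476 9.3710]
P' = Q + AᵀP(A−BK) = [5.0040 -1.8976; -1.8976 11.6210]
tr(P') = 16.6250

16.6250


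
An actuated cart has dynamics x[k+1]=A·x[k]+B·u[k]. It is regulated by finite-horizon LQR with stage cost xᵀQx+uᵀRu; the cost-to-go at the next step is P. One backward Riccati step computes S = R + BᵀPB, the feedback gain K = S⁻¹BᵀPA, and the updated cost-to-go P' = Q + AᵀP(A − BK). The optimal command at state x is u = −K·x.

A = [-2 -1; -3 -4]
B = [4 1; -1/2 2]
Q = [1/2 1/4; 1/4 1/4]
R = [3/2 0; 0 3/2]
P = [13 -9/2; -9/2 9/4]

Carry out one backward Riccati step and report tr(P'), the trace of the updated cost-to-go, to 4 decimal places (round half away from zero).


BᵀP = [54.2500 -19.1250; 4.0000 0.0000]
S = R + BᵀPB = [3/2 0; 0 3/2] + [226.5625 16.0000; 16.0000 4.0000] = [228.0625 16.0000; 16.0000 5.5000]
BᵀPA = [-51.1250 22.2500; -8.0000 -4.0000]
K = S⁻¹·BᵀPA = [-0.1534 0.1867; -1.0082 -1.2704]
A−BK = [-0.3781 -0.4764; -1.0604 -1.3659]
AᵀP(A−BK) = [2.3399 2.8814; 2.8814 3.7649]
P' = Q + AᵀP(A−BK) = [2.8399 3.1314; 3.1314 4.0149]
tr(P') = 6.8548

6.8548


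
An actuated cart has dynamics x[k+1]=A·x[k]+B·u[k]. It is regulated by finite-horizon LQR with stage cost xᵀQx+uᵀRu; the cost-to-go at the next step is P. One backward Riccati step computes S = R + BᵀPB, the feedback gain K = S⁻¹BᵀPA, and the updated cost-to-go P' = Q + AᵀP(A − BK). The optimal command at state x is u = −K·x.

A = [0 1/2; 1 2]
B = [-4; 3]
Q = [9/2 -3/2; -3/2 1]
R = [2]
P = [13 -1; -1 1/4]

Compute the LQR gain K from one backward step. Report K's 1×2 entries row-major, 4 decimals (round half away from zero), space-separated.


BᵀP = [-55.0000 4.7500]
S = R + BᵀPB = [2] + [234.2500] = [236.2500]
BᵀPA = [4.7500 -18.0000]
K = S⁻¹·BᵀPA = [0.0201 -0.0762]
A−BK = [0.0804 0.1952; 0.9397 2.2286]
AᵀP(A−BK) = [0.1545 0.3619; 0.3619 0.8786]
P' = Q + AᵀP(A−BK) = [4.6545 -1.1381; -1.1381 1.8786]
tr(P') = 6.5331

0.0201 -0.0762


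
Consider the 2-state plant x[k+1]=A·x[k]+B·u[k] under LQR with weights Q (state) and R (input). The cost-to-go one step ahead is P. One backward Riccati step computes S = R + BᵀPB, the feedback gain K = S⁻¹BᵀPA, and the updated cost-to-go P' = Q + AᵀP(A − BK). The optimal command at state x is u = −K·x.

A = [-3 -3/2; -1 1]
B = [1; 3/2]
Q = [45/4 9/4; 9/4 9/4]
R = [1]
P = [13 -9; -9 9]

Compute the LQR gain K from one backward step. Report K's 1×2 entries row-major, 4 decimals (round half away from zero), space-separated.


-0.4138 0.7241

BᵀP = [-0.5000 4.5000]
S = R + BᵀPB = [1] + [6.2500] = [7.2500]
BᵀPA = [-3.0000 5.2500]
K = S⁻¹·BᵀPA = [-0.4138 0.7241]
A−BK = [-2.5862 -2.2241; -0.3793 -0.0862]
AᵀP(A−BK) = [70.7586 65.1724; 65.1724 61.4483]
P' = Q + AᵀP(A−BK) = [82.0086 67.4224; 67.4224 63.6983]
tr(P') = 145.7069
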